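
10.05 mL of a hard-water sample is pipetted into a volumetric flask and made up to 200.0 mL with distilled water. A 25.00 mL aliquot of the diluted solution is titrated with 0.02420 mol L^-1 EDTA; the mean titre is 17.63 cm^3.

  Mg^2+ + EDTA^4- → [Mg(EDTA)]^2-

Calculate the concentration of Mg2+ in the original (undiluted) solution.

n(EDTA) = 0.01763 × 0.02420 = 4.266 × 10^-4 mol
n(Mg2+) in the aliquot = 4.266 × 10^-4 mol (1:1 ratio)
[Mg2+]_dilute = 4.266 × 10^-4 / 0.02500 = 0.01707 mol/L
Dilution factor = 200.0 / 10.05 = 19.90
[Mg2+]_stock = 0.01707 × 19.90 = 0.3396 mol/L

0.3396 mol/L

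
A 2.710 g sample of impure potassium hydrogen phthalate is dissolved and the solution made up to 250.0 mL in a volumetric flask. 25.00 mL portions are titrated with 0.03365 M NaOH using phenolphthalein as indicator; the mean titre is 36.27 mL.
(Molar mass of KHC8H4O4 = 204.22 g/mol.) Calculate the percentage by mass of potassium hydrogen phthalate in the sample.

KHC8H4O4 + NaOH → KNaC8H4O4 + H2O
n(NaOH) per titration = 0.03627 × 0.03365 = 1.220 × 10^-3 mol
n(KHC8H4O4) in each aliquot = 1.220 × 10^-3 mol (1:1 ratio)
n(KHC8H4O4) in the whole flask = 1.220 × 10^-3 × 250.0/25.00 = 0.01220 mol
mass of KHC8H4O4 = 0.01220 × 204.22 = 2.492 g
% KHC8H4O4 = 2.492 / 2.710 × 100 = 91.97 %

91.97 %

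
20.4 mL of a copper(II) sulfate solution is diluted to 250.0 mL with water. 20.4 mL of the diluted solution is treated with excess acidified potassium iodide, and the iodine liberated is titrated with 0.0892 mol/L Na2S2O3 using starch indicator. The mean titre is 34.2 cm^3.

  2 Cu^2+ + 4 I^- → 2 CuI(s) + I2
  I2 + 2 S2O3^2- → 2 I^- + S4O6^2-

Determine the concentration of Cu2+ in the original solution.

n(S2O3^2-) = 0.0342 × 0.0892 = 3.05 × 10^-3 mol
n(I2) = n(S2O3^2-)/2 = 1.53 × 10^-3 mol
From the 2:1 ratio, n(Cu2+) in the aliquot = 2/1 × 1.53 × 10^-3 = 3.05 × 10^-3 mol
[Cu2+]_dilute = 3.05 × 10^-3 / 0.0204 = 0.150 mol/L
[Cu2+]_original = 0.150 × 250.0/20.4 = 1.83 mol/L

1.83 mol/L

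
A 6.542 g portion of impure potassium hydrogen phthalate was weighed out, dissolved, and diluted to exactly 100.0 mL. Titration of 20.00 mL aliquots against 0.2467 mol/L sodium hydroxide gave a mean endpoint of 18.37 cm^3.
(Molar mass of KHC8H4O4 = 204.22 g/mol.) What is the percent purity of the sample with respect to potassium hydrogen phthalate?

70.74 %

KHC8H4O4 + NaOH → KNaC8H4O4 + H2O
n(NaOH) per titration = 0.01837 × 0.2467 = 4.532 × 10^-3 mol
n(KHC8H4O4) in each aliquot = 4.532 × 10^-3 mol (1:1 ratio)
n(KHC8H4O4) in the whole flask = 4.532 × 10^-3 × 100.0/20.00 = 0.02266 mol
mass of KHC8H4O4 = 0.02266 × 204.22 = 4.628 g
% KHC8H4O4 = 4.628 / 6.542 × 100 = 70.74 %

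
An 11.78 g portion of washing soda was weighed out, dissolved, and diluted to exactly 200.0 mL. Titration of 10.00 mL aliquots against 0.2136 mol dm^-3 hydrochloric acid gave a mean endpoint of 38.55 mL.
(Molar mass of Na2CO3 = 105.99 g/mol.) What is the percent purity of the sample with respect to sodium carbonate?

74.09 %

Na2CO3 + 2 HCl → 2 NaCl + H2O + CO2
n(HCl) per titration = 0.03855 × 0.2136 = 8.234 × 10^-3 mol
From the 1:2 ratio, n(Na2CO3) in each aliquot = 1/2 × 8.234 × 10^-3 = 4.117 × 10^-3 mol
n(Na2CO3) in the whole flask = 4.117 × 10^-3 × 200.0/10.00 = 0.08234 mol
mass of Na2CO3 = 0.08234 × 105.99 = 8.728 g
% Na2CO3 = 8.728 / 11.78 × 100 = 74.09 %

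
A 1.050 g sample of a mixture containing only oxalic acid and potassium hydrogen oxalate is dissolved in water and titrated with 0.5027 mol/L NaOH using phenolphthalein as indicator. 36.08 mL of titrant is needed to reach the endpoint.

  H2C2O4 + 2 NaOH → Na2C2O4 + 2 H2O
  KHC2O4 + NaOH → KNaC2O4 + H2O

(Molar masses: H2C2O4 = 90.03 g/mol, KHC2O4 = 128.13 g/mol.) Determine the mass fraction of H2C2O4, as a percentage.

n(NaOH) = 0.03608 × 0.5027 = 0.01814 mol
Let x = n(H2C2O4), y = n(KHC2O4).
Titrant: 2x + 1y = 0.01814;  mass: 90.03x + 128.13y = 1.050
Solving, x = 7.664 × 10^-3 mol, y = 2.810 × 10^-3 mol
mass of H2C2O4 = 7.664 × 10^-3 × 90.03 = 0.6900 g
% H2C2O4 = 0.6900 / 1.050 × 100 = 65.71 %

65.71 %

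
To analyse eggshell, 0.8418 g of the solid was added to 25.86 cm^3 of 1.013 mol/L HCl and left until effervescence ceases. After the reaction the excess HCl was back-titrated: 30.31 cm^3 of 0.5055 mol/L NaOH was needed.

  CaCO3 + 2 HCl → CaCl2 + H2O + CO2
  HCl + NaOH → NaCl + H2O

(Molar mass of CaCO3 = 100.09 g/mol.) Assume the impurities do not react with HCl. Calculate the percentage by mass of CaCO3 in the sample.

n(HCl) added = 0.02586 × 1.013 = 0.02620 mol
n(NaOH) used in back-titration = 0.03031 × 0.5055 = 0.01532 mol
n(HCl) left over = 0.01532 mol (1:1 ratio)
n(HCl) consumed by analyte = 0.02620 − 0.01532 = 0.01087 mol
From the 1:2 ratio, n(CaCO3) = 1/2 × 0.01087 = 5.437 × 10^-3 mol
mass of CaCO3 = 5.437 × 10^-3 × 100.09 = 0.5442 g
% CaCO3 = 0.5442 / 0.8418 × 100 = 64.65 %

64.65 %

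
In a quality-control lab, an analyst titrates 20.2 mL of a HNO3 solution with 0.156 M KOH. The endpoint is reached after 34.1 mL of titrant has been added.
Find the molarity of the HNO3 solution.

HNO3 + KOH → KNO3 + H2O
n(KOH) = 0.0341 L × 0.156 mol/L = 5.32 × 10^-3 mol
n(HNO3) = 5.32 × 10^-3 mol (1:1 mole ratio)
[HNO3] = 5.32 × 10^-3 mol / 0.0202 L = 0.263 mol/L

0.263 M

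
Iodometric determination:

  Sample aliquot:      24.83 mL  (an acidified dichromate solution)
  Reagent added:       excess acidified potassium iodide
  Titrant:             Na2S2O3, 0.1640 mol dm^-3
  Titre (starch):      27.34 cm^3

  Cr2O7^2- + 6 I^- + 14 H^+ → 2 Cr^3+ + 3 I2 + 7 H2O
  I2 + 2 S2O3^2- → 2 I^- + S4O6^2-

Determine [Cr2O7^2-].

0.03010 mol/L

n(S2O3^2-) = 0.02734 × 0.1640 = 4.484 × 10^-3 mol
n(I2) = n(S2O3^2-)/2 = 2.242 × 10^-3 mol
From the 1:3 ratio, n(Cr2O7^2-) in the aliquot = 1/3 × 2.242 × 10^-3 = 7.473 × 10^-4 mol
[Cr2O7^2-] = 7.473 × 10^-4 / 0.02483 = 0.03010 mol/L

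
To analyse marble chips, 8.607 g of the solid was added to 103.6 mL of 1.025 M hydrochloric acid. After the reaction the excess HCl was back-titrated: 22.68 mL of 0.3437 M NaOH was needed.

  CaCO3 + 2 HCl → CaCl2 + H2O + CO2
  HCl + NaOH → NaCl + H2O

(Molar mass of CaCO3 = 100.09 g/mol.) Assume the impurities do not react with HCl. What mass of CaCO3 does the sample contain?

n(HCl) added = 0.1036 × 1.025 = 0.1062 mol
n(NaOH) used in back-titration = 0.02268 × 0.3437 = 7.795 × 10^-3 mol
n(HCl) left over = 7.795 × 10^-3 mol (1:1 ratio)
n(HCl) consumed by analyte = 0.1062 − 7.795 × 10^-3 = 0.09839 mol
From the 1:2 ratio, n(CaCO3) = 1/2 × 0.09839 = 0.04920 mol
mass of CaCO3 = 0.04920 × 100.09 = 4.924 g

4.924 g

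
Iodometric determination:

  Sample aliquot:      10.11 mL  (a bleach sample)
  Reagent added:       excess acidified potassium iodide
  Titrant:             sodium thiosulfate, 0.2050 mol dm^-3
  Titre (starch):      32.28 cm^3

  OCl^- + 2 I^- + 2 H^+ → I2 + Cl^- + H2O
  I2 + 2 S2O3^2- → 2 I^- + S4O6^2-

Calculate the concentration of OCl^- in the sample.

0.3273 mol/L

n(S2O3^2-) = 0.03228 × 0.2050 = 6.617 × 10^-3 mol
n(I2) = n(S2O3^2-)/2 = 3.309 × 10^-3 mol
n(OCl^-) in the aliquot = 3.309 × 10^-3 mol (1:1 ratio)
[OCl^-] = 3.309 × 10^-3 / 0.01011 = 0.3273 mol/L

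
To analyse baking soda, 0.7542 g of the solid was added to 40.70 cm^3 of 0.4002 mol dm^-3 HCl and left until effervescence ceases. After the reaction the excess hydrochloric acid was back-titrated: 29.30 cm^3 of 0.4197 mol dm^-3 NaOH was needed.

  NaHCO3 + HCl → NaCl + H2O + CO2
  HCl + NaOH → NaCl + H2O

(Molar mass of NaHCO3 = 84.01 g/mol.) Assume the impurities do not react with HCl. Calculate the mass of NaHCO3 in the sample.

n(HCl) added = 0.04070 × 0.4002 = 0.01629 mol
n(NaOH) used in back-titration = 0.02930 × 0.4197 = 0.01230 mol
n(HCl) left over = 0.01230 mol (1:1 ratio)
n(HCl) consumed by analyte = 0.01629 − 0.01230 = 3.991 × 10^-3 mol
n(NaHCO3) = 3.991 × 10^-3 mol (1:1 ratio)
mass of NaHCO3 = 3.991 × 10^-3 × 84.01 = 0.3353 g

0.3353 g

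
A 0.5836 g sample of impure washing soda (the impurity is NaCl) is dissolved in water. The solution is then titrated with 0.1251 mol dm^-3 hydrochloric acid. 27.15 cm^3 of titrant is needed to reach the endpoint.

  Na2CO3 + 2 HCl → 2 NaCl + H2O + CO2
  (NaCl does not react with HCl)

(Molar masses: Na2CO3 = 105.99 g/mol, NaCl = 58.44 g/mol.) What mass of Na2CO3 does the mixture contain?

0.1800 g

n(HCl) = 0.02715 × 0.1251 = 3.396 × 10^-3 mol
Let x = n(Na2CO3), y = n(NaCl).
Titrant: 2x = 3.396 × 10^-3;  mass: 105.99x + 58.44y = 0.5836
Solving, x = 1.698 × 10^-3 mol, y = 6.906 × 10^-3 mol
mass of Na2CO3 = 1.698 × 10^-3 × 105.99 = 0.1800 g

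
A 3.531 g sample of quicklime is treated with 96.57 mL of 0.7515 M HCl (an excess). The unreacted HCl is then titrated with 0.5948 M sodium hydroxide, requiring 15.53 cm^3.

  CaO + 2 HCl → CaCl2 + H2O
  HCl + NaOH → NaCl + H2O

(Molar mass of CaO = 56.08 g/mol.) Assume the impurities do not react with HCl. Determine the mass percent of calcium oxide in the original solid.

50.30 %

n(HCl) added = 0.09657 × 0.7515 = 0.07257 mol
n(NaOH) used in back-titration = 0.01553 × 0.5948 = 9.237 × 10^-3 mol
n(HCl) left over = 9.237 × 10^-3 mol (1:1 ratio)
n(HCl) consumed by analyte = 0.07257 − 9.237 × 10^-3 = 0.06334 mol
From the 1:2 ratio, n(CaO) = 1/2 × 0.06334 = 0.03167 mol
mass of CaO = 0.03167 × 56.08 = 1.776 g
% CaO = 1.776 / 3.531 × 100 = 50.30 %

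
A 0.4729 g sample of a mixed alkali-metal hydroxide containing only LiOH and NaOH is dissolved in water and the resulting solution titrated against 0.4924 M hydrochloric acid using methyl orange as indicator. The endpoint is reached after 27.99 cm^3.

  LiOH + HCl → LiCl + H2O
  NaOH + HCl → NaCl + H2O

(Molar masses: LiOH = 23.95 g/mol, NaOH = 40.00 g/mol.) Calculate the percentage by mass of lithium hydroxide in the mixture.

24.74 %

n(HCl) = 0.02799 × 0.4924 = 0.01378 mol
Let x = n(LiOH), y = n(NaOH).
Titrant: 1x + 1y = 0.01378;  mass: 23.95x + 40.00y = 0.4729
Solving, x = 4.884 × 10^-3 mol, y = 8.898 × 10^-3 mol
mass of LiOH = 4.884 × 10^-3 × 23.95 = 0.1170 g
% LiOH = 0.1170 / 0.4729 × 100 = 24.74 %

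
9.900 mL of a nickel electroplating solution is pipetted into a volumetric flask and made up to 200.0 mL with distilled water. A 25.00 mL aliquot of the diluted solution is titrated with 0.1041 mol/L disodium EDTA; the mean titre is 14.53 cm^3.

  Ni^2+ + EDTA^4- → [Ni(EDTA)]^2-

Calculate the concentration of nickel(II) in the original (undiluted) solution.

1.222 mol/L

n(EDTA) = 0.01453 × 0.1041 = 1.513 × 10^-3 mol
n(Ni2+) in the aliquot = 1.513 × 10^-3 mol (1:1 ratio)
[Ni2+]_dilute = 1.513 × 10^-3 / 0.02500 = 0.06050 mol/L
Dilution factor = 200.0 / 9.900 = 20.20
[Ni2+]_stock = 0.06050 × 20.20 = 1.222 mol/L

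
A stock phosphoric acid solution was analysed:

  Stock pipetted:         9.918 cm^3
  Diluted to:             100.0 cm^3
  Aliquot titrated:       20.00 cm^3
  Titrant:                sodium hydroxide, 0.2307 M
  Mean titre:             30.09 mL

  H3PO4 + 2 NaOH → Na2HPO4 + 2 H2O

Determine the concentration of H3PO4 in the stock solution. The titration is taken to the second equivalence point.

1.750 M

n(NaOH) = 0.03009 × 0.2307 = 6.942 × 10^-3 mol
From the 1:2 ratio, n(H3PO4) in the aliquot = 1/2 × 6.942 × 10^-3 = 3.471 × 10^-3 mol
[H3PO4]_dilute = 3.471 × 10^-3 / 0.02000 = 0.1735 mol/L
Dilution factor = 100.0 / 9.918 = 10.08
[H3PO4]_stock = 0.1735 × 10.08 = 1.750 mol/L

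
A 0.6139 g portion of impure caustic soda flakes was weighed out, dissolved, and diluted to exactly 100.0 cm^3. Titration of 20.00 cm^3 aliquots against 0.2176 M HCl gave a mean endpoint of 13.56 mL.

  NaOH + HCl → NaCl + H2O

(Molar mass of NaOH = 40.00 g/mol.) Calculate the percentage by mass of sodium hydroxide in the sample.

n(HCl) per titration = 0.01356 × 0.2176 = 2.951 × 10^-3 mol
n(NaOH) in each aliquot = 2.951 × 10^-3 mol (1:1 ratio)
n(NaOH) in the whole flask = 2.951 × 10^-3 × 100.0/20.00 = 0.01475 mol
mass of NaOH = 0.01475 × 40.00 = 0.5901 g
% NaOH = 0.5901 / 0.6139 × 100 = 96.13 %

96.13 %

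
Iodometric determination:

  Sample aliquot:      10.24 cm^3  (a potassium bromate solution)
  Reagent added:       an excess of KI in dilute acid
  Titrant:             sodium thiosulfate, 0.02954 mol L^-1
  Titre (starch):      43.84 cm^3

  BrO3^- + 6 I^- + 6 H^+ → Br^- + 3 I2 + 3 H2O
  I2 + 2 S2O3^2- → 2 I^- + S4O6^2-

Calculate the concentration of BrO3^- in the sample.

0.02108 mol/L

n(S2O3^2-) = 0.04384 × 0.02954 = 1.295 × 10^-3 mol
n(I2) = n(S2O3^2-)/2 = 6.475 × 10^-4 mol
From the 1:3 ratio, n(BrO3^-) in the aliquot = 1/3 × 6.475 × 10^-4 = 2.158 × 10^-4 mol
[BrO3^-] = 2.158 × 10^-4 / 0.01024 = 0.02108 mol/L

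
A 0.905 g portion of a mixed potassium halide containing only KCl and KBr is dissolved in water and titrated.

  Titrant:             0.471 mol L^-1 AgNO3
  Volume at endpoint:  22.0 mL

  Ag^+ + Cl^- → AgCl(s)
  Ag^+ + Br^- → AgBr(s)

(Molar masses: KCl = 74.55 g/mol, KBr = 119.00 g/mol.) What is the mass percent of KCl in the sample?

60.8 %

n(AgNO3) = 0.0220 × 0.471 = 0.0104 mol
Let x = n(KCl), y = n(KBr).
Titrant: 1x + 1y = 0.0104;  mass: 74.55x + 119.00y = 0.905
Solving, x = 7.38 × 10^-3 mol, y = 2.98 × 10^-3 mol
mass of KCl = 7.38 × 10^-3 × 74.55 = 0.550 g
% KCl = 0.550 / 0.905 × 100 = 60.8 %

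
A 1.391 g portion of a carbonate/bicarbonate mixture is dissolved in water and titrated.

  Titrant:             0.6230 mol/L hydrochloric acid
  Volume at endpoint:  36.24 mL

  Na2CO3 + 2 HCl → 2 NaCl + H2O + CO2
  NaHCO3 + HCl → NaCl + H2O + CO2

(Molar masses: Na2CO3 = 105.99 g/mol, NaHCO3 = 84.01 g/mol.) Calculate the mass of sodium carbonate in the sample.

0.8641 g

n(HCl) = 0.03624 × 0.6230 = 0.02258 mol
Let x = n(Na2CO3), y = n(NaHCO3).
Titrant: 2x + 1y = 0.02258;  mass: 105.99x + 84.01y = 1.391
Solving, x = 8.153 × 10^-3 mol, y = 6.271 × 10^-3 mol
mass of Na2CO3 = 8.153 × 10^-3 × 105.99 = 0.8641 g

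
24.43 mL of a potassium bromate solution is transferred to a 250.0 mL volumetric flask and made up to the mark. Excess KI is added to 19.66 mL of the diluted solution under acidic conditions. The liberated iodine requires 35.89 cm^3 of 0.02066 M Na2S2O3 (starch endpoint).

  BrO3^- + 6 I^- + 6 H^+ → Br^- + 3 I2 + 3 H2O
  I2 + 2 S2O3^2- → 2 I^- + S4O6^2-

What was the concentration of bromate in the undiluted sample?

0.06433 M

n(S2O3^2-) = 0.03589 × 0.02066 = 7.415 × 10^-4 mol
n(I2) = n(S2O3^2-)/2 = 3.707 × 10^-4 mol
From the 1:3 ratio, n(BrO3^-) in the aliquot = 1/3 × 3.707 × 10^-4 = 1.236 × 10^-4 mol
[BrO3^-]_dilute = 1.236 × 10^-4 / 0.01966 = 0.006286 mol/L
[BrO3^-]_original = 0.006286 × 250.0/24.43 = 0.06433 mol/L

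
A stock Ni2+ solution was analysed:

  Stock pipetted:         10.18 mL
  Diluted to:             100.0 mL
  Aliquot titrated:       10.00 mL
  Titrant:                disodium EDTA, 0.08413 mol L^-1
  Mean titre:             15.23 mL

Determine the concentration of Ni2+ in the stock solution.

Ni^2+ + EDTA^4- → [Ni(EDTA)]^2-
n(EDTA) = 0.01523 × 0.08413 = 1.281 × 10^-3 mol
n(Ni2+) in the aliquot = 1.281 × 10^-3 mol (1:1 ratio)
[Ni2+]_dilute = 1.281 × 10^-3 / 0.01000 = 0.1281 mol/L
Dilution factor = 100.0 / 10.18 = 9.823
[Ni2+]_stock = 0.1281 × 9.823 = 1.259 mol/L

1.259 mol/L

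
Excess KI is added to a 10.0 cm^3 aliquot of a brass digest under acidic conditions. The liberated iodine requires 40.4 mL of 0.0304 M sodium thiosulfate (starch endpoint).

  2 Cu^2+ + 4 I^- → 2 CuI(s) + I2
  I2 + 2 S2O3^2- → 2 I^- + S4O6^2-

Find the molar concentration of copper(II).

0.123 M

n(S2O3^2-) = 0.0404 × 0.0304 = 1.23 × 10^-3 mol
n(I2) = n(S2O3^2-)/2 = 6.14 × 10^-4 mol
From the 2:1 ratio, n(Cu2+) in the aliquot = 2/1 × 6.14 × 10^-4 = 1.23 × 10^-3 mol
[Cu2+] = 1.23 × 10^-3 / 0.0100 = 0.123 mol/L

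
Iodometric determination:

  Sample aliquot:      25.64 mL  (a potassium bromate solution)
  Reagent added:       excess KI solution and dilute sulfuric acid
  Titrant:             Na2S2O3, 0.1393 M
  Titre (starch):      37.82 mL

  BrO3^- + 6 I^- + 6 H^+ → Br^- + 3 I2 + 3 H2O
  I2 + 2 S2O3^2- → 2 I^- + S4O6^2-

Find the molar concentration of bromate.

0.03425 M

n(S2O3^2-) = 0.03782 × 0.1393 = 5.268 × 10^-3 mol
n(I2) = n(S2O3^2-)/2 = 2.634 × 10^-3 mol
From the 1:3 ratio, n(BrO3^-) in the aliquot = 1/3 × 2.634 × 10^-3 = 8.781 × 10^-4 mol
[BrO3^-] = 8.781 × 10^-4 / 0.02564 = 0.03425 mol/L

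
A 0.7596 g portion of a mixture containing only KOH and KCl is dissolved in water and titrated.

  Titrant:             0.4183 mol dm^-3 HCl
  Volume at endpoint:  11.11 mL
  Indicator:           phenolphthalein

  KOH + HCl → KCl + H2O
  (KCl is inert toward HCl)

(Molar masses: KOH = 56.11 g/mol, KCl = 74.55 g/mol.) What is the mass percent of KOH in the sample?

n(HCl) = 0.01111 × 0.4183 = 4.647 × 10^-3 mol
Let x = n(KOH), y = n(KCl).
Titrant: 1x = 4.647 × 10^-3;  mass: 56.11x + 74.55y = 0.7596
Solving, x = 4.647 × 10^-3 mol, y = 6.691 × 10^-3 mol
mass of KOH = 4.647 × 10^-3 × 56.11 = 0.2608 g
% KOH = 0.2608 / 0.7596 × 100 = 34.33 %

34.33 %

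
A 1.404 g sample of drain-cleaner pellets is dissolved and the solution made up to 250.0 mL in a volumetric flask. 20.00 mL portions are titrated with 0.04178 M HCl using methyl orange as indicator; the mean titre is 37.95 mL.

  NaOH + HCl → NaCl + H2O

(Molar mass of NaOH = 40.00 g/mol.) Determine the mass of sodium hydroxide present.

n(HCl) per titration = 0.03795 × 0.04178 = 1.586 × 10^-3 mol
n(NaOH) in each aliquot = 1.586 × 10^-3 mol (1:1 ratio)
n(NaOH) in the whole flask = 1.586 × 10^-3 × 250.0/20.00 = 0.01982 mol
mass of NaOH = 0.01982 × 40.00 = 0.7928 g

0.7928 g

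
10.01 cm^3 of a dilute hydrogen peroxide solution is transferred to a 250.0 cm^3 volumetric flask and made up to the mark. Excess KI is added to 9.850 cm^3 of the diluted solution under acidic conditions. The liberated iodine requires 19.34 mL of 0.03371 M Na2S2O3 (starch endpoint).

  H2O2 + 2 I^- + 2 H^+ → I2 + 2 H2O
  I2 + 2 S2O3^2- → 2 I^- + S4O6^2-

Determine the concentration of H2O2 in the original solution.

n(S2O3^2-) = 0.01934 × 0.03371 = 6.520 × 10^-4 mol
n(I2) = n(S2O3^2-)/2 = 3.260 × 10^-4 mol
n(H2O2) in the aliquot = 3.260 × 10^-4 mol (1:1 ratio)
[H2O2]_dilute = 3.260 × 10^-4 / 0.009850 = 0.03309 mol/L
[H2O2]_original = 0.03309 × 250.0/10.01 = 0.8265 mol/L

0.8265 M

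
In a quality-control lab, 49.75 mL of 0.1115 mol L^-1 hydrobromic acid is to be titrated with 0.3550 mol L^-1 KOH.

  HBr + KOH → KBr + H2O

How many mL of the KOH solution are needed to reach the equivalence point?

15.63 mL

n(HBr) = 0.04975 L × 0.1115 mol/L = 5.547 × 10^-3 mol
n(KOH) = 5.547 × 10^-3 mol (1:1 stoichiometry)
V(KOH) = 5.547 × 10^-3 mol / 0.3550 mol/L = 0.01563 L = 15.63 mL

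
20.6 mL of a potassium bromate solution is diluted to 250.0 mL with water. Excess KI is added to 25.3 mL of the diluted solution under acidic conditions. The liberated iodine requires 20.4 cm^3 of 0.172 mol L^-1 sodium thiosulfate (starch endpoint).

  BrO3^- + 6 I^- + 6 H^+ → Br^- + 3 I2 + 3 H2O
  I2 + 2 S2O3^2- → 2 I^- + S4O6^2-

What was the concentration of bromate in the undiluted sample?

0.281 mol/L

n(S2O3^2-) = 0.0204 × 0.172 = 3.51 × 10^-3 mol
n(I2) = n(S2O3^2-)/2 = 1.75 × 10^-3 mol
From the 1:3 ratio, n(BrO3^-) in the aliquot = 1/3 × 1.75 × 10^-3 = 5.85 × 10^-4 mol
[BrO3^-]_dilute = 5.85 × 10^-4 / 0.0253 = 0.0231 mol/L
[BrO3^-]_original = 0.0231 × 250.0/20.6 = 0.281 mol/L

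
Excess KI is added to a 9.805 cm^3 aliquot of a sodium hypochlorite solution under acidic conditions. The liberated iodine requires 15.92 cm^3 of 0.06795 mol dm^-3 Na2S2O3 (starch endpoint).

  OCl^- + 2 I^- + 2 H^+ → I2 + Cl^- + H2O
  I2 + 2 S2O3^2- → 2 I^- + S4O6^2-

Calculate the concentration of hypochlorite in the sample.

n(S2O3^2-) = 0.01592 × 0.06795 = 1.082 × 10^-3 mol
n(I2) = n(S2O3^2-)/2 = 5.409 × 10^-4 mol
n(OCl^-) in the aliquot = 5.409 × 10^-4 mol (1:1 ratio)
[OCl^-] = 5.409 × 10^-4 / 0.009805 = 0.05516 mol/L

0.05516 mol/L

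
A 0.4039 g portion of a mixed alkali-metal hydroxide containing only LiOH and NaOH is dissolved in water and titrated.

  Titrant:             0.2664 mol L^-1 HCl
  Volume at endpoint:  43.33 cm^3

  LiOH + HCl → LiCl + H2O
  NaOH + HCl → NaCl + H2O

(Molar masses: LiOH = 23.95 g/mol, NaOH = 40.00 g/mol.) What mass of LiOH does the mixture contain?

0.08629 g

n(HCl) = 0.04333 × 0.2664 = 0.01154 mol
Let x = n(LiOH), y = n(NaOH).
Titrant: 1x + 1y = 0.01154;  mass: 23.95x + 40.00y = 0.4039
Solving, x = 3.603 × 10^-3 mol, y = 7.940 × 10^-3 mol
mass of LiOH = 3.603 × 10^-3 × 23.95 = 0.08629 g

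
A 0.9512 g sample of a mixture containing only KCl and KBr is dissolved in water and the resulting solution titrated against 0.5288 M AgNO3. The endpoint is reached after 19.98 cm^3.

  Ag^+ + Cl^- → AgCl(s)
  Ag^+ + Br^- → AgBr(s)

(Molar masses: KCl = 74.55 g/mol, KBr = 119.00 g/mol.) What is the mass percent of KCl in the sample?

n(AgNO3) = 0.01998 × 0.5288 = 0.01057 mol
Let x = n(KCl), y = n(KBr).
Titrant: 1x + 1y = 0.01057;  mass: 74.55x + 119.00y = 0.9512
Solving, x = 6.886 × 10^-3 mol, y = 3.679 × 10^-3 mol
mass of KCl = 6.886 × 10^-3 × 74.55 = 0.5134 g
% KCl = 0.5134 / 0.9512 × 100 = 53.97 %

53.97 %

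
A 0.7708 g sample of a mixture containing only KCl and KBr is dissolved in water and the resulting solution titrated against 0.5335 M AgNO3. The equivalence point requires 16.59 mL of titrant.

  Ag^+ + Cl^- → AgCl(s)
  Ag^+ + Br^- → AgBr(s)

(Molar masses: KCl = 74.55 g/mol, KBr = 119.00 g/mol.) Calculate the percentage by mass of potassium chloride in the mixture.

61.46 %

n(AgNO3) = 0.01659 × 0.5335 = 8.851 × 10^-3 mol
Let x = n(KCl), y = n(KBr).
Titrant: 1x + 1y = 8.851 × 10^-3;  mass: 74.55x + 119.00y = 0.7708
Solving, x = 6.354 × 10^-3 mol, y = 2.497 × 10^-3 mol
mass of KCl = 6.354 × 10^-3 × 74.55 = 0.4737 g
% KCl = 0.4737 / 0.7708 × 100 = 61.46 %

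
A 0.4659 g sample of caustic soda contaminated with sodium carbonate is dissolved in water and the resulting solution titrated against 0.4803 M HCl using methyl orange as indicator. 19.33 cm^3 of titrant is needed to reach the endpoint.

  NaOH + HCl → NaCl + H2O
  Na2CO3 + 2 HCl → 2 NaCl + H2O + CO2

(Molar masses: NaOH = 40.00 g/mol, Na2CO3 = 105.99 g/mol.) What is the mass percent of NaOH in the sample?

17.25 %

n(HCl) = 0.01933 × 0.4803 = 9.284 × 10^-3 mol
Let x = n(NaOH), y = n(Na2CO3).
Titrant: 1x + 2y = 9.284 × 10^-3;  mass: 40.00x + 105.99y = 0.4659
Solving, x = 2.010 × 10^-3 mol, y = 3.637 × 10^-3 mol
mass of NaOH = 2.010 × 10^-3 × 40.00 = 0.08039 g
% NaOH = 0.08039 / 0.4659 × 100 = 17.25 %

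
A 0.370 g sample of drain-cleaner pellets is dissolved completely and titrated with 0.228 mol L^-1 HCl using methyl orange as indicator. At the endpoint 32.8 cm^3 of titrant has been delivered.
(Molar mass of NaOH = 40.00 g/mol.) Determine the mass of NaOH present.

NaOH + HCl → NaCl + H2O
n(HCl) = 0.0328 L × 0.228 mol/L = 7.48 × 10^-3 mol
n(NaOH) = 7.48 × 10^-3 mol (1:1 ratio)
mass of NaOH = 7.48 × 10^-3 × 40.00 g/mol = 0.299 g

0.299 g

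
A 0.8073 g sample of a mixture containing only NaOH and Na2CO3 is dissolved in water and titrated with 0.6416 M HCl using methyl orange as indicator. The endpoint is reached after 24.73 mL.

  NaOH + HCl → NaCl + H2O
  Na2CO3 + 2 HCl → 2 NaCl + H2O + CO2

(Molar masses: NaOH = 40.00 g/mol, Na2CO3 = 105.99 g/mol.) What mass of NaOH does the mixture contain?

0.1033 g

n(HCl) = 0.02473 × 0.6416 = 0.01587 mol
Let x = n(NaOH), y = n(Na2CO3).
Titrant: 1x + 2y = 0.01587;  mass: 40.00x + 105.99y = 0.8073
Solving, x = 2.582 × 10^-3 mol, y = 6.642 × 10^-3 mol
mass of NaOH = 2.582 × 10^-3 × 40.00 = 0.1033 g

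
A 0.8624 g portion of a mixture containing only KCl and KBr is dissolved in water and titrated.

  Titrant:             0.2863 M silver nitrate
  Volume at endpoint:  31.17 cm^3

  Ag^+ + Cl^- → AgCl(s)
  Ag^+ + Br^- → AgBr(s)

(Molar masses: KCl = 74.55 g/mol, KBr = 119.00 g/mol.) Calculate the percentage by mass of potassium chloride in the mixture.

n(AgNO3) = 0.03117 × 0.2863 = 8.924 × 10^-3 mol
Let x = n(KCl), y = n(KBr).
Titrant: 1x + 1y = 8.924 × 10^-3;  mass: 74.55x + 119.00y = 0.8624
Solving, x = 4.489 × 10^-3 mol, y = 4.435 × 10^-3 mol
mass of KCl = 4.489 × 10^-3 × 74.55 = 0.3347 g
% KCl = 0.3347 / 0.8624 × 100 = 38.81 %

38.81 %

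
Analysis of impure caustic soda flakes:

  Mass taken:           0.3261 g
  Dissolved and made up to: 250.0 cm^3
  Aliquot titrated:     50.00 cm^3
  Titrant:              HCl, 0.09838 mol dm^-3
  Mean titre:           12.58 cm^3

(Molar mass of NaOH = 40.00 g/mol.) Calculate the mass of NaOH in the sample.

0.2475 g

NaOH + HCl → NaCl + H2O
n(HCl) per titration = 0.01258 × 0.09838 = 1.238 × 10^-3 mol
n(NaOH) in each aliquot = 1.238 × 10^-3 mol (1:1 ratio)
n(NaOH) in the whole flask = 1.238 × 10^-3 × 250.0/50.00 = 6.188 × 10^-3 mol
mass of NaOH = 6.188 × 10^-3 × 40.00 = 0.2475 g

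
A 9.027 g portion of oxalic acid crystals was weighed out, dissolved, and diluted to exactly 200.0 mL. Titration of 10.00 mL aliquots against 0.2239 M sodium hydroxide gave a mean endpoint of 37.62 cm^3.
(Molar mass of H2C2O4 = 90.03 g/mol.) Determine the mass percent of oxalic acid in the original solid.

H2C2O4 + 2 NaOH → Na2C2O4 + 2 H2O
n(NaOH) per titration = 0.03762 × 0.2239 = 8.423 × 10^-3 mol
From the 1:2 ratio, n(H2C2O4) in each aliquot = 1/2 × 8.423 × 10^-3 = 4.212 × 10^-3 mol
n(H2C2O4) in the whole flask = 4.212 × 10^-3 × 200.0/10.00 = 0.08423 mol
mass of H2C2O4 = 0.08423 × 90.03 = 7.583 g
% H2C2O4 = 7.583 / 9.027 × 100 = 84.01 %

84.01 %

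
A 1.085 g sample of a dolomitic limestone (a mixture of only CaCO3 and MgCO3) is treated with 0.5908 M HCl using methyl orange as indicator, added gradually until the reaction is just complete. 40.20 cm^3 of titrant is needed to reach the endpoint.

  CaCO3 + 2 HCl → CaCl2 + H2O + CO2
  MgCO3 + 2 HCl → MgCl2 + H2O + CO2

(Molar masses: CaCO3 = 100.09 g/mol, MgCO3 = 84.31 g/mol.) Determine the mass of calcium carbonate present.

0.5316 g

n(HCl) = 0.04020 × 0.5908 = 0.02375 mol
Let x = n(CaCO3), y = n(MgCO3).
Titrant: 2x + 2y = 0.02375;  mass: 100.09x + 84.31y = 1.085
Solving, x = 5.311 × 10^-3 mol, y = 6.564 × 10^-3 mol
mass of CaCO3 = 5.311 × 10^-3 × 100.09 = 0.5316 g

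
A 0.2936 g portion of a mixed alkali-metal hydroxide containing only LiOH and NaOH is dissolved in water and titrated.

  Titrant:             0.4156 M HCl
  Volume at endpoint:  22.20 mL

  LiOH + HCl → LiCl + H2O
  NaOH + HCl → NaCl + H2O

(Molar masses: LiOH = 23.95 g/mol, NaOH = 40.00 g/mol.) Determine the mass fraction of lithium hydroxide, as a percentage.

38.35 %

n(HCl) = 0.02220 × 0.4156 = 9.226 × 10^-3 mol
Let x = n(LiOH), y = n(NaOH).
Titrant: 1x + 1y = 9.226 × 10^-3;  mass: 23.95x + 40.00y = 0.2936
Solving, x = 4.701 × 10^-3 mol, y = 4.525 × 10^-3 mol
mass of LiOH = 4.701 × 10^-3 × 23.95 = 0.1126 g
% LiOH = 0.1126 / 0.2936 × 100 = 38.35 %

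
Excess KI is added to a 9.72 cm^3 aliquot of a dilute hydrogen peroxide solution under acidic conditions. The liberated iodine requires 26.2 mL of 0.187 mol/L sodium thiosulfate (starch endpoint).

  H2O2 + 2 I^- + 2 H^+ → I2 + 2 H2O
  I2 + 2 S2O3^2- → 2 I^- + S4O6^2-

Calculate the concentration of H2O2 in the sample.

0.252 mol/L

n(S2O3^2-) = 0.0262 × 0.187 = 4.90 × 10^-3 mol
n(I2) = n(S2O3^2-)/2 = 2.45 × 10^-3 mol
n(H2O2) in the aliquot = 2.45 × 10^-3 mol (1:1 ratio)
[H2O2] = 2.45 × 10^-3 / 0.00972 = 0.252 mol/L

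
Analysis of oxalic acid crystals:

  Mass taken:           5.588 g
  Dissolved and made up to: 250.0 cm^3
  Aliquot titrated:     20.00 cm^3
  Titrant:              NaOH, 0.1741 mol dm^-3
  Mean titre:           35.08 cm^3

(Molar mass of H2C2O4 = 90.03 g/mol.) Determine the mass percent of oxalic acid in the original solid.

H2C2O4 + 2 NaOH → Na2C2O4 + 2 H2O
n(NaOH) per titration = 0.03508 × 0.1741 = 6.107 × 10^-3 mol
From the 1:2 ratio, n(H2C2O4) in each aliquot = 1/2 × 6.107 × 10^-3 = 3.054 × 10^-3 mol
n(H2C2O4) in the whole flask = 3.054 × 10^-3 × 250.0/20.00 = 0.03817 mol
mass of H2C2O4 = 0.03817 × 90.03 = 3.437 g
% H2C2O4 = 3.437 / 5.588 × 100 = 61.50 %

61.50 %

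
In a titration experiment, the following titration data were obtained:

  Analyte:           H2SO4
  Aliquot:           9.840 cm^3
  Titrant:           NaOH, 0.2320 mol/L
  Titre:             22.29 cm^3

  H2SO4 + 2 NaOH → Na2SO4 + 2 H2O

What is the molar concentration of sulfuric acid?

n(NaOH) = 0.02229 L × 0.2320 mol/L = 5.171 × 10^-3 mol
From the 1:2 mole ratio, n(H2SO4) = 1/2 × 5.171 × 10^-3 = 2.586 × 10^-3 mol
[H2SO4] = 2.586 × 10^-3 mol / 0.009840 L = 0.2628 mol/L

0.2628 mol/L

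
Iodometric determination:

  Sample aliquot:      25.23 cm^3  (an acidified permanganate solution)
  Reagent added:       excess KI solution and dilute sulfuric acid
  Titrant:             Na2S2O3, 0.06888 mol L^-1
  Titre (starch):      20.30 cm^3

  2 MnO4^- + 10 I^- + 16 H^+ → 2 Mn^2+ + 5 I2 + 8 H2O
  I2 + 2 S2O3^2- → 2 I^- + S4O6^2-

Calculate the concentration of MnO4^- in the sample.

n(S2O3^2-) = 0.02030 × 0.06888 = 1.398 × 10^-3 mol
n(I2) = n(S2O3^2-)/2 = 6.991 × 10^-4 mol
From the 2:5 ratio, n(MnO4^-) in the aliquot = 2/5 × 6.991 × 10^-4 = 2.797 × 10^-4 mol
[MnO4^-] = 2.797 × 10^-4 / 0.02523 = 0.01108 mol/L

0.01108 mol/L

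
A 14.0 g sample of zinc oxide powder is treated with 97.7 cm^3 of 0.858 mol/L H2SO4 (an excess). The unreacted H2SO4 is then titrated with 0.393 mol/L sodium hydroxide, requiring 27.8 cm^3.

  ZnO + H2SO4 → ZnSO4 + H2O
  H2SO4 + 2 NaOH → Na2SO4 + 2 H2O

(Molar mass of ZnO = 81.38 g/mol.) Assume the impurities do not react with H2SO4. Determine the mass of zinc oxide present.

n(H2SO4) added = 0.0977 × 0.858 = 0.0838 mol
n(NaOH) used in back-titration = 0.0278 × 0.393 = 0.0109 mol
From the 1:2 ratio, n(H2SO4) left over = 1/2 × 0.0109 = 5.46 × 10^-3 mol
n(H2SO4) consumed by analyte = 0.0838 − 5.46 × 10^-3 = 0.0784 mol
n(ZnO) = 0.0784 mol (1:1 ratio)
mass of ZnO = 0.0784 × 81.38 = 6.38 g

6.38 g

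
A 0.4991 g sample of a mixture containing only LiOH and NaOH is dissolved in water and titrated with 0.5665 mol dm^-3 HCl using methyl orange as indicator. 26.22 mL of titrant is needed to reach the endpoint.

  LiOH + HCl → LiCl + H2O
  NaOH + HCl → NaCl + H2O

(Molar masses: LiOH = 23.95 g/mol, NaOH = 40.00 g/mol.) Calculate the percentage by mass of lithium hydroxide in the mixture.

28.42 %

n(HCl) = 0.02622 × 0.5665 = 0.01485 mol
Let x = n(LiOH), y = n(NaOH).
Titrant: 1x + 1y = 0.01485;  mass: 23.95x + 40.00y = 0.4991
Solving, x = 5.922 × 10^-3 mol, y = 8.932 × 10^-3 mol
mass of LiOH = 5.922 × 10^-3 × 23.95 = 0.1418 g
% LiOH = 0.1418 / 0.4991 × 100 = 28.42 %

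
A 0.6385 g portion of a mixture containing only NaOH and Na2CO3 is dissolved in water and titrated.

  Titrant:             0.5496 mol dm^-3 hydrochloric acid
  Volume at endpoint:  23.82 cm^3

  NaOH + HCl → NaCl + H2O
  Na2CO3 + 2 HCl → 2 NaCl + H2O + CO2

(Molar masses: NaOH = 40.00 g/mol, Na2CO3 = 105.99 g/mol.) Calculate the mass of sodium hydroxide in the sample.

0.1702 g

n(HCl) = 0.02382 × 0.5496 = 0.01309 mol
Let x = n(NaOH), y = n(Na2CO3).
Titrant: 1x + 2y = 0.01309;  mass: 40.00x + 105.99y = 0.6385
Solving, x = 4.254 × 10^-3 mol, y = 4.419 × 10^-3 mol
mass of NaOH = 4.254 × 10^-3 × 40.00 = 0.1702 g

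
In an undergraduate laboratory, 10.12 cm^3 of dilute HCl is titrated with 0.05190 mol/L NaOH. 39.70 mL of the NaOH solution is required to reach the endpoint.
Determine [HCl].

0.2036 mol/L

HCl + NaOH → NaCl + H2O
n(NaOH) = 0.03970 L × 0.05190 mol/L = 2.060 × 10^-3 mol
n(HCl) = 2.060 × 10^-3 mol (1:1 mole ratio)
[HCl] = 2.060 × 10^-3 mol / 0.01012 L = 0.2036 mol/L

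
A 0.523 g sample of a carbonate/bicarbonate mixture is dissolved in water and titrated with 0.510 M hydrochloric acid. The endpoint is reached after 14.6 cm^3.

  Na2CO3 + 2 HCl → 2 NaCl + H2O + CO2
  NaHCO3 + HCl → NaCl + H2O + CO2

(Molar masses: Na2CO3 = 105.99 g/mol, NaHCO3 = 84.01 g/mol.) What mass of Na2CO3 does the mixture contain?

n(HCl) = 0.0146 × 0.510 = 7.45 × 10^-3 mol
Let x = n(Na2CO3), y = n(NaHCO3).
Titrant: 2x + 1y = 7.45 × 10^-3;  mass: 105.99x + 84.01y = 0.523
Solving, x = 1.65 × 10^-3 mol, y = 4.14 × 10^-3 mol
mass of Na2CO3 = 1.65 × 10^-3 × 105.99 = 0.175 g

0.175 g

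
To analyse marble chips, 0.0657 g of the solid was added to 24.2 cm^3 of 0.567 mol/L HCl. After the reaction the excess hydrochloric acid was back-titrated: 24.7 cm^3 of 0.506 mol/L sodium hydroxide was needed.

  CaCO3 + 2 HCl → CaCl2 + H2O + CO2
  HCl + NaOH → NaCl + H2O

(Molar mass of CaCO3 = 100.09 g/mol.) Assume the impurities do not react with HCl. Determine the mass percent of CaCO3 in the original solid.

n(HCl) added = 0.0242 × 0.567 = 0.0137 mol
n(NaOH) used in back-titration = 0.0247 × 0.506 = 0.0125 mol
n(HCl) left over = 0.0125 mol (1:1 ratio)
n(HCl) consumed by analyte = 0.0137 − 0.0125 = 1.22 × 10^-3 mol
From the 1:2 ratio, n(CaCO3) = 1/2 × 1.22 × 10^-3 = 6.12 × 10^-4 mol
mass of CaCO3 = 6.12 × 10^-4 × 100.09 = 0.0612 g
% CaCO3 = 0.0612 / 0.0657 × 100 = 93.2 %

93.2 %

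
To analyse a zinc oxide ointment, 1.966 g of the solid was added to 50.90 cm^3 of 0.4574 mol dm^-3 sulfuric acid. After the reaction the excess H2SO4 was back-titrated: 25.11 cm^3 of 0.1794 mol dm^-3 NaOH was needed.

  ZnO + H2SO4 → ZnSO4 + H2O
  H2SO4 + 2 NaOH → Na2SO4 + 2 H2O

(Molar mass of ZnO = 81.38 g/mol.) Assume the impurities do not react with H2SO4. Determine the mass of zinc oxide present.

1.711 g

n(H2SO4) added = 0.05090 × 0.4574 = 0.02328 mol
n(NaOH) used in back-titration = 0.02511 × 0.1794 = 4.505 × 10^-3 mol
From the 1:2 ratio, n(H2SO4) left over = 1/2 × 4.505 × 10^-3 = 2.252 × 10^-3 mol
n(H2SO4) consumed by analyte = 0.02328 − 2.252 × 10^-3 = 0.02103 mol
n(ZnO) = 0.02103 mol (1:1 ratio)
mass of ZnO = 0.02103 × 81.38 = 1.711 g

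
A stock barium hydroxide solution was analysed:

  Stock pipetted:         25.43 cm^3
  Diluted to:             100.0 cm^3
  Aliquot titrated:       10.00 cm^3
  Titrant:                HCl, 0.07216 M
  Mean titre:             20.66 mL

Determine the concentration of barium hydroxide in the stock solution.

Ba(OH)2 + 2 HCl → BaCl2 + 2 H2O
n(HCl) = 0.02066 × 0.07216 = 1.491 × 10^-3 mol
From the 1:2 ratio, n(Ba(OH)2) in the aliquot = 1/2 × 1.491 × 10^-3 = 7.454 × 10^-4 mol
[Ba(OH)2]_dilute = 7.454 × 10^-4 / 0.01000 = 0.07454 mol/L
Dilution factor = 100.0 / 25.43 = 3.932
[Ba(OH)2]_stock = 0.07454 × 3.932 = 0.2931 mol/L

0.2931 M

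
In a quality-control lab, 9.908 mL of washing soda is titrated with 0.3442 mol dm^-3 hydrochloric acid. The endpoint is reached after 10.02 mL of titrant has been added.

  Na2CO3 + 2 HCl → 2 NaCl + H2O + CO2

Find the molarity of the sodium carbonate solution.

n(HCl) = 0.01002 L × 0.3442 mol/L = 3.449 × 10^-3 mol
From the 1:2 mole ratio, n(Na2CO3) = 1/2 × 3.449 × 10^-3 = 1.724 × 10^-3 mol
[Na2CO3] = 1.724 × 10^-3 mol / 0.009908 L = 0.1740 mol/L

0.1740 mol/L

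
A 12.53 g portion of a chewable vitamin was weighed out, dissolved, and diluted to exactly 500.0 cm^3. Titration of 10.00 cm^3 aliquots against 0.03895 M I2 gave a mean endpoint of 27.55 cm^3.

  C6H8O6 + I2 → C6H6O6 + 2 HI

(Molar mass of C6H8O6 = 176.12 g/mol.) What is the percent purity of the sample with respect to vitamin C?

n(I2) per titration = 0.02755 × 0.03895 = 1.073 × 10^-3 mol
n(C6H8O6) in each aliquot = 1.073 × 10^-3 mol (1:1 ratio)
n(C6H8O6) in the whole flask = 1.073 × 10^-3 × 500.0/10.00 = 0.05365 mol
mass of C6H8O6 = 0.05365 × 176.12 = 9.449 g
% C6H8O6 = 9.449 / 12.53 × 100 = 75.41 %

75.41 %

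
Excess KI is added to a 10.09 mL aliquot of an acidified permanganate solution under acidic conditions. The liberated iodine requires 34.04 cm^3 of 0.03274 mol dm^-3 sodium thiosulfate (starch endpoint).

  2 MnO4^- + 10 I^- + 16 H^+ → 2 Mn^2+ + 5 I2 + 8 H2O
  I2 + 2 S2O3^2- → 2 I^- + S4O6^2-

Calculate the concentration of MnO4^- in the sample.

n(S2O3^2-) = 0.03404 × 0.03274 = 1.114 × 10^-3 mol
n(I2) = n(S2O3^2-)/2 = 5.572 × 10^-4 mol
From the 2:5 ratio, n(MnO4^-) in the aliquot = 2/5 × 5.572 × 10^-4 = 2.229 × 10^-4 mol
[MnO4^-] = 2.229 × 10^-4 / 0.01009 = 0.02209 mol/L

0.02209 mol/L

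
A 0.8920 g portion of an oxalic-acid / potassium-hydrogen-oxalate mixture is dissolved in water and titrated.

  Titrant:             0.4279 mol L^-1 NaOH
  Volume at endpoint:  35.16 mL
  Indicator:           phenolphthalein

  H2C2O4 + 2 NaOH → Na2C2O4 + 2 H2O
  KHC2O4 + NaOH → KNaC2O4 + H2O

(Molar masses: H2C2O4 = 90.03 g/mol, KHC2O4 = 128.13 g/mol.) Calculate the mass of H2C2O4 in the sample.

n(NaOH) = 0.03516 × 0.4279 = 0.01504 mol
Let x = n(H2C2O4), y = n(KHC2O4).
Titrant: 2x + 1y = 0.01504;  mass: 90.03x + 128.13y = 0.8920
Solving, x = 6.231 × 10^-3 mol, y = 2.584 × 10^-3 mol
mass of H2C2O4 = 6.231 × 10^-3 × 90.03 = 0.5609 g

0.5609 g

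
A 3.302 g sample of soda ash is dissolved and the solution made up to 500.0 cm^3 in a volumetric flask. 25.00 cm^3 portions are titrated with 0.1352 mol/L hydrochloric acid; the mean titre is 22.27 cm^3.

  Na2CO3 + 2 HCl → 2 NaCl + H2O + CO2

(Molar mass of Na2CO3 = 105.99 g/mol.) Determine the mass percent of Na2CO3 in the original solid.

96.65 %

n(HCl) per titration = 0.02227 × 0.1352 = 3.011 × 10^-3 mol
From the 1:2 ratio, n(Na2CO3) in each aliquot = 1/2 × 3.011 × 10^-3 = 1.505 × 10^-3 mol
n(Na2CO3) in the whole flask = 1.505 × 10^-3 × 500.0/25.00 = 0.03011 mol
mass of Na2CO3 = 0.03011 × 105.99 = 3.191 g
% Na2CO3 = 3.191 / 3.302 × 100 = 96.65 %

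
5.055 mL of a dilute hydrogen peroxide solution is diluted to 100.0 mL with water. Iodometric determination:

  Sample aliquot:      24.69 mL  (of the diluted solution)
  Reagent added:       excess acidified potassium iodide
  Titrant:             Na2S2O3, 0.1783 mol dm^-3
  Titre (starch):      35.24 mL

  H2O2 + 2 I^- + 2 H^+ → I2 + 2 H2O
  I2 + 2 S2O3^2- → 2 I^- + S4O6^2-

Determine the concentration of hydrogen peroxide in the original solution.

2.517 mol/L

n(S2O3^2-) = 0.03524 × 0.1783 = 6.283 × 10^-3 mol
n(I2) = n(S2O3^2-)/2 = 3.142 × 10^-3 mol
n(H2O2) in the aliquot = 3.142 × 10^-3 mol (1:1 ratio)
[H2O2]_dilute = 3.142 × 10^-3 / 0.02469 = 0.1272 mol/L
[H2O2]_original = 0.1272 × 100.0/5.055 = 2.517 mol/L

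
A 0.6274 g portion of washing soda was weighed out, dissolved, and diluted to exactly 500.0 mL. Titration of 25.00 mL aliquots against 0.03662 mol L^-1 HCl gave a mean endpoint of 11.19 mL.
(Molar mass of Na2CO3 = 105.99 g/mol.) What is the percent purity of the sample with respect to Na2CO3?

Na2CO3 + 2 HCl → 2 NaCl + H2O + CO2
n(HCl) per titration = 0.01119 × 0.03662 = 4.098 × 10^-4 mol
From the 1:2 ratio, n(Na2CO3) in each aliquot = 1/2 × 4.098 × 10^-4 = 2.049 × 10^-4 mol
n(Na2CO3) in the whole flask = 2.049 × 10^-4 × 500.0/25.00 = 4.098 × 10^-3 mol
mass of Na2CO3 = 4.098 × 10^-3 × 105.99 = 0.4343 g
% Na2CO3 = 0.4343 / 0.6274 × 100 = 69.23 %

69.23 %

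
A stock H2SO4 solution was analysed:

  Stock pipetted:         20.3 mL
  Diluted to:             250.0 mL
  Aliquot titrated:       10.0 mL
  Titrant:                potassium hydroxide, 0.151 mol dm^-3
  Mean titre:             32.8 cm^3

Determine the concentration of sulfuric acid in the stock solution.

H2SO4 + 2 KOH → K2SO4 + 2 H2O
n(KOH) = 0.0328 × 0.151 = 4.95 × 10^-3 mol
From the 1:2 ratio, n(H2SO4) in the aliquot = 1/2 × 4.95 × 10^-3 = 2.48 × 10^-3 mol
[H2SO4]_dilute = 2.48 × 10^-3 / 0.0100 = 0.248 mol/L
Dilution factor = 250.0 / 20.3 = 12.32
[H2SO4]_stock = 0.248 × 12.32 = 3.05 mol/L

3.05 mol/L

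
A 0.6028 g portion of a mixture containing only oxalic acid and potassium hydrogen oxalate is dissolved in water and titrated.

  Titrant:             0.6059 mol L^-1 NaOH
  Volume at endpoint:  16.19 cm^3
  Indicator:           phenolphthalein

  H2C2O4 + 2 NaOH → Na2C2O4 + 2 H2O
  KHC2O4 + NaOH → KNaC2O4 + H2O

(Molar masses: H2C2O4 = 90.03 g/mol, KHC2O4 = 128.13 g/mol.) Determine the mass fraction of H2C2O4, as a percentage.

n(NaOH) = 0.01619 × 0.6059 = 9.810 × 10^-3 mol
Let x = n(H2C2O4), y = n(KHC2O4).
Titrant: 2x + 1y = 9.810 × 10^-3;  mass: 90.03x + 128.13y = 0.6028
Solving, x = 3.935 × 10^-3 mol, y = 1.940 × 10^-3 mol
mass of H2C2O4 = 3.935 × 10^-3 × 90.03 = 0.3543 g
% H2C2O4 = 0.3543 / 0.6028 × 100 = 58.77 %

58.77 %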